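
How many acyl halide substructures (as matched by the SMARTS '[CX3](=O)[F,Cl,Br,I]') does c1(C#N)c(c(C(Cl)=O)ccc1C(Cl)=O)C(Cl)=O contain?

[CX3](=O)[F,Cl,Br,I] is the SMARTS for an acyl halide: a carbonyl carbon bonded to a halogen.
The molecule carries 3 separate instances of an acyl chloride (-C(=O)Cl) meeting every constraint; each maps to a distinct set of atoms, giving 3 matches.

3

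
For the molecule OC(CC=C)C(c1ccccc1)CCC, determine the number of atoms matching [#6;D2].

9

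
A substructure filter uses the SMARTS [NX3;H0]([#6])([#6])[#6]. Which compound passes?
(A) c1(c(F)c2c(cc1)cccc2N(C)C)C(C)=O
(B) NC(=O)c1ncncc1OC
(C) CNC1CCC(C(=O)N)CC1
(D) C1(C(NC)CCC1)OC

A

[NX3;H0]([#6])([#6])[#6] describes a trivalent nitrogen with no H, bonded to three carbons (a tertiary amine).
(A) contains a dimethylamino group (-N(CH3)2), which satisfies every atom and bond constraint.
(B) has a primary amide (-C(=O)NH2) but the amide nitrogen has H2 and only one carbon neighbour.
(C) has an N-methylamino group (-NHCH3) but the nitrogen still has one H (H1), not H0.
(D) has an N-methylamino group (-NHCH3) but the nitrogen still has one H (H1), not H0.
So the answer is (A).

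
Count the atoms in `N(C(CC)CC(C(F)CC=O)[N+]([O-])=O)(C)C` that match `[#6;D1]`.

3

The query [#6;D1] means: carbon bonded to exactly one heavy atom.
Check the 16 heavy atoms by environment: 3× C (D1) → match; 4× C (D2) → no; 3× C (D3) → no; 2× O (D1) → no; 1× F (D1) → no; 1× N (D3) → no; 1× N (charge +1, D3) → no; 1× O (charge -1, D1) → no.
That gives 3 matching atoms.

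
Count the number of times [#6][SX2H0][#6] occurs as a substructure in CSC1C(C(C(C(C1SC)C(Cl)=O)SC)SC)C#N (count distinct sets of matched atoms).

4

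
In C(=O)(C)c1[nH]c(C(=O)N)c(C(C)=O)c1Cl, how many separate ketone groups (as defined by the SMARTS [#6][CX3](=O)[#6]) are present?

2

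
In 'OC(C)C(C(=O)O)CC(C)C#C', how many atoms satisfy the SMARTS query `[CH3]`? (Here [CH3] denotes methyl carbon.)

2

The query [CH3] means: aliphatic carbon with exactly three hydrogens.
Check the 12 heavy atoms by environment: 2× C (H3) → match; 4× C (H1) → no; 1× C (H2) → no; 2× C (H0) → no; 1× O (H0) → no; 2× O (H1) → no.
That gives 2 matching atoms.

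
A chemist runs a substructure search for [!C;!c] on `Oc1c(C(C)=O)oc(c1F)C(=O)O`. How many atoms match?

6

Check the 13 heavy atoms by environment: 1× o (aromatic) → match; 4× c (aromatic) → no; 3× C → no; 4× O → match; 1× F → match.
Summing the matching environments: 1 + 4 + 1 = 6 matching atoms.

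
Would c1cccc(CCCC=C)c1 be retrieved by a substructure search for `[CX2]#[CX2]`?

No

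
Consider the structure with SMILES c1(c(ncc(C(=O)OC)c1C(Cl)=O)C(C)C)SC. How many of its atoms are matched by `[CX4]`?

Check the 18 heavy atoms by environment: 1× n (aromatic, X2) → no; 5× c (aromatic, X3) → no; 2× C (X3) → no; 2× O (X1) → no; 1× O (X2) → no; 5× C (X4) → match; 1× Cl (X1) → no; 1× S (X2) → no.
That gives 5 matching atoms.

5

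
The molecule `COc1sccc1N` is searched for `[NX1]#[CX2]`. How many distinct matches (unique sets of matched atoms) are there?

[NX1]#[CX2] is the SMARTS for a nitrile: a nitrogen triple-bonded to a two-connected carbon.
The molecule has a primary amino group (-NH2), but the nitrogen is NX3 (three connections), not NX1 triple-bonded; nothing else fits, so there are 0 matches.

0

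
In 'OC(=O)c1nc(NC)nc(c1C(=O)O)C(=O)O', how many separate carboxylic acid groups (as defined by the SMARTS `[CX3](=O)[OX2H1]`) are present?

3

[CX3](=O)[OX2H1] is the SMARTS for a carboxylic acid: an sp2 carbon double-bonded to O and single-bonded to an -OH oxygen.
The molecule carries 3 separate instances of a carboxylic acid group (-C(=O)OH) meeting every constraint; each maps to a distinct set of atoms, giving 3 matches.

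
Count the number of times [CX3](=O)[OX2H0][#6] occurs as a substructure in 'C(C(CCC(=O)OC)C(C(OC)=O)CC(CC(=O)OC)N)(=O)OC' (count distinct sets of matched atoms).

4

[CX3](=O)[OX2H0][#6] is the SMARTS for an ester: a carbonyl carbon bonded to an oxygen that is itself bonded to carbon (no H on that O).
The molecule carries 4 separate instances of a methyl-ester group (-C(=O)OCH3) meeting every constraint; each maps to a distinct set of atoms, giving 4 matches.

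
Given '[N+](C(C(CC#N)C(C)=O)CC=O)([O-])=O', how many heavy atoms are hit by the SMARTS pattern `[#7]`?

2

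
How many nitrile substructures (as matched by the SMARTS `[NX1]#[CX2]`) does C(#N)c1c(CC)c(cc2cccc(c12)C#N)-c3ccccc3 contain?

2

[NX1]#[CX2] is the SMARTS for a nitrile: a nitrogen triple-bonded to a two-connected carbon.
The molecule carries 2 separate instances of a nitrile (-C#N) meeting every constraint; each maps to a distinct set of atoms, giving 2 matches.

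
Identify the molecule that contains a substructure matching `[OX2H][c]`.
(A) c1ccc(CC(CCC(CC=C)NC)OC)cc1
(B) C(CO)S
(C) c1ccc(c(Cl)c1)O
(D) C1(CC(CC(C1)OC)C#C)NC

C

[OX2H][c] describes a hydroxyl oxygen attached to an aromatic carbon (a phenol).
(A) has a methoxy ether (-OCH3) but the oxygen has H0, not H1.
(B) has a hydroxyl group (-OH) but the -OH is on an aliphatic carbon, not an aromatic c.
(C) contains a hydroxyl group (-OH), which satisfies every atom and bond constraint.
(D) has a methoxy ether (-OCH3) but the oxygen has H0, not H1.
So the answer is (C).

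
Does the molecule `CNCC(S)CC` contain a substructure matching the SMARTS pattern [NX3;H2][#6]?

The pattern [NX3;H2][#6] describes a trivalent nitrogen with two H attached to carbon — a primary amine.
The closest candidate here is an N-methylamino group (-NHCH3), but the nitrogen bears two carbons and only one H (H1), not H2. No other fragment satisfies the full query, so there is no match.

No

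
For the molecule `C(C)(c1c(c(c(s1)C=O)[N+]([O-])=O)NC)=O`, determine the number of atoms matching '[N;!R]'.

The query [N;!R] means: aliphatic nitrogen not in a ring.
Check the 15 heavy atoms by environment: 1× s (aromatic, in 5-ring) → no; 4× c (aromatic, in 5-ring) → no; 1× N (charge +1, acyclic) → match; 1× O (charge -1, acyclic) → no; 3× O (acyclic) → no; 4× C (acyclic) → no; 1× N (acyclic) → match.
Summing the matching environments: 1 + 1 = 2 matching atoms.

2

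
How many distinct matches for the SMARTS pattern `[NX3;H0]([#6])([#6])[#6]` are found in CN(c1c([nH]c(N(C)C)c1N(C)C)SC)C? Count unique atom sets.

3

[NX3;H0]([#6])([#6])[#6] is the SMARTS for a tertiary amine: a trivalent nitrogen with no H, bonded to three carbons.
The molecule carries 3 separate instances of a dimethylamino group (-N(CH3)2) meeting every constraint; each maps to a distinct set of atoms, giving 3 matches.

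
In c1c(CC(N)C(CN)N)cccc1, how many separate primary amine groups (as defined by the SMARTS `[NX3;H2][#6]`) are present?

3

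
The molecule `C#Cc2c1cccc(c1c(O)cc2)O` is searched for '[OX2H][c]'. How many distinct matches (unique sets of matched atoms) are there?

2

[OX2H][c] is the SMARTS for a phenol: a hydroxyl oxygen attached to an aromatic carbon.
The molecule carries 2 separate instances of a hydroxyl group (-OH) meeting every constraint; each maps to a distinct set of atoms, giving 2 matches.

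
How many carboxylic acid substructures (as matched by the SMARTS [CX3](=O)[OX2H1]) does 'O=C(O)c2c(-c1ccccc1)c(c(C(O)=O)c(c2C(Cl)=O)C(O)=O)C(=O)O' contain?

4

[CX3](=O)[OX2H1] is the SMARTS for a carboxylic acid: an sp2 carbon double-bonded to O and single-bonded to an -OH oxygen.
The molecule carries 4 separate instances of a carboxylic acid group (-C(=O)OH) meeting every constraint; each maps to a distinct set of atoms, giving 4 matches.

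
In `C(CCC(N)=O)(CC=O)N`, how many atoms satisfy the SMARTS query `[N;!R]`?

2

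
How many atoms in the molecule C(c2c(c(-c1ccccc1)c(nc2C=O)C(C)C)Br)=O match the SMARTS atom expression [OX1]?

2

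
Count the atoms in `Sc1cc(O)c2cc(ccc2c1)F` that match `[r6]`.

10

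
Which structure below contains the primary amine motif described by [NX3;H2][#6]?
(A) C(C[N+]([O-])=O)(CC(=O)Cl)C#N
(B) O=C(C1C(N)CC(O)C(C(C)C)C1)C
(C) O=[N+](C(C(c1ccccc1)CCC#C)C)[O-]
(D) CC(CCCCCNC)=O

B

[NX3;H2][#6] describes a trivalent nitrogen with two H attached to carbon (a primary amine).
(A) has a nitro group (-[N+](=O)[O-]) but the nitrogen is [N+] with no H, not NX3H2.
(B) contains a primary amino group (-NH2), which satisfies every atom and bond constraint.
(C) has a nitro group (-[N+](=O)[O-]) but the nitrogen is [N+] with no H, not NX3H2.
(D) has an N-methylamino group (-NHCH3) but the nitrogen bears two carbons and only one H (H1), not H2.
So the answer is (B).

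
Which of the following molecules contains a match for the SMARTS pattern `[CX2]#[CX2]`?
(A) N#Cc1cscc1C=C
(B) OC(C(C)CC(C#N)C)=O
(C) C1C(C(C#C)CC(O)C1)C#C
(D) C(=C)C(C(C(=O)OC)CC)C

[CX2]#[CX2] describes a carbon-carbon triple bond (an alkyne).
(A) has a nitrile (-C#N) but the triple bond is C#N, not C#C.
(B) has a nitrile (-C#N) but the triple bond is C#N, not C#C.
(C) contains an ethynyl group (-C#CH), which satisfies every atom and bond constraint.
(D) has a vinyl group (-CH=CH2) but the C=C is a double bond; both carbons are CX3, not CX2.
So the answer is (C).

C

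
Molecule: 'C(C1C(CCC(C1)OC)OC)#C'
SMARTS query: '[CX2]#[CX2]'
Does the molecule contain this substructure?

Yes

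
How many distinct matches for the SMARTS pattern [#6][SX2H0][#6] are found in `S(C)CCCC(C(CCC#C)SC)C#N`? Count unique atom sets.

[#6][SX2H0][#6] is the SMARTS for a thioether: an aliphatic sulfur bridging two carbons with no H on the sulfur.
The molecule carries 2 separate instances of a methylthio ether (-SCH3) meeting every constraint; each maps to a distinct set of atoms, giving 2 matches.

2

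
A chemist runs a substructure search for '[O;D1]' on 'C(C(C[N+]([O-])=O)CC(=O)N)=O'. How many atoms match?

4

The query [O;D1] means: aliphatic oxygen bonded to exactly one heavy atom.
Check the 11 heavy atoms by environment: 3× C (D2) → no; 2× C (D3) → no; 1× N (charge +1, D3) → no; 1× O (charge -1, D1) → match; 3× O (D1) → match; 1× N (D1) → no.
Summing the matching environments: 1 + 3 = 4 matching atoms.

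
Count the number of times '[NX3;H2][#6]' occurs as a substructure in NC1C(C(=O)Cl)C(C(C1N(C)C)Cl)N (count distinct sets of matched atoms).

[NX3;H2][#6] is the SMARTS for a primary amine: a trivalent nitrogen with two H attached to carbon.
The molecule carries 2 separate instances of a primary amino group (-NH2) meeting every constraint; each maps to a distinct set of atoms, giving 2 matches.

2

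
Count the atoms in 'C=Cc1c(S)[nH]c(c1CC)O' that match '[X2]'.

2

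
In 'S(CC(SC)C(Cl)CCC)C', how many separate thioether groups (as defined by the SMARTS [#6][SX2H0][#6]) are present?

[#6][SX2H0][#6] is the SMARTS for a thioether: an aliphatic sulfur bridging two carbons with no H on the sulfur.
The molecule carries 2 separate instances of a methylthio ether (-SCH3) meeting every constraint; each maps to a distinct set of atoms, giving 2 matches.

2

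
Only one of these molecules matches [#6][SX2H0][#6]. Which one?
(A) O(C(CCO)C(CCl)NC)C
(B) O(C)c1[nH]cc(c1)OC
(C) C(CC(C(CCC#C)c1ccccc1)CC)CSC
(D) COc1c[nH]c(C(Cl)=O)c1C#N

C

[#6][SX2H0][#6] describes an aliphatic sulfur bridging two carbons with no H on the sulfur (a thioether).
(A) has a methoxy ether (-OCH3) but the bridging atom is O, not S.
(B) has a methoxy ether (-OCH3) but the bridging atom is O, not S.
(C) contains a methylthio ether (-SCH3), which satisfies every atom and bond constraint.
(D) has a methoxy ether (-OCH3) but the bridging atom is O, not S.
So the answer is (C).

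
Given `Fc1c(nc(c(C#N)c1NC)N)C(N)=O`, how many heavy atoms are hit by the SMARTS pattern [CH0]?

2

The query [CH0] means: aliphatic carbon with no attached hydrogen.
Check the 15 heavy atoms by environment: 1× n (aromatic, H0) → no; 5× c (aromatic, H0) → no; 2× N (H2) → no; 2× C (H0) → match; 1× N (H0) → no; 1× O (H0) → no; 1× N (H1) → no; 1× C (H3) → no; 1× F (H0) → no.
That gives 2 matching atoms.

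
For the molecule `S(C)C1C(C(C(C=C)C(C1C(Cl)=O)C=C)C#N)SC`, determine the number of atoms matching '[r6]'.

The query [r6] means: r6 matches atoms in a six-membered ring.
Check the 19 heavy atoms by environment: 6× C (in 6-ring) → match; 8× C (acyclic) → no; 1× O (acyclic) → no; 1× Cl (acyclic) → no; 1× N (acyclic) → no; 2× S (acyclic) → no.
That gives 6 matching atoms.

6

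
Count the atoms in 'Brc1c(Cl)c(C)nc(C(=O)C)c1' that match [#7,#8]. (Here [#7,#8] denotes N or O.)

2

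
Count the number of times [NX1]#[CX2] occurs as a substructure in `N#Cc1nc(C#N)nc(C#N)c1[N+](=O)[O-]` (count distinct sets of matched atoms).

3

[NX1]#[CX2] is the SMARTS for a nitrile: a nitrogen triple-bonded to a two-connected carbon.
The molecule carries 3 separate instances of a nitrile (-C#N) meeting every constraint; each maps to a distinct set of atoms, giving 3 matches.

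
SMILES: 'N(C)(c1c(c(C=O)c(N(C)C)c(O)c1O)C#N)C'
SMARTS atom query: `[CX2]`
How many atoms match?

Check the 18 heavy atoms by environment: 6× c (aromatic, X3) → no; 2× N (X3) → no; 4× C (X4) → no; 1× C (X3) → no; 1× O (X1) → no; 2× O (X2) → no; 1× C (X2) → match; 1× N (X1) → no.
That gives 1 matching atom.

1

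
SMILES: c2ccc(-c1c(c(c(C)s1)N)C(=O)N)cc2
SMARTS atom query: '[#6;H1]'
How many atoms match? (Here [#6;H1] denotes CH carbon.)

Check the 16 heavy atoms by environment: 1× s (aromatic, H0) → no; 5× c (aromatic, H0) → no; 1× C (H3) → no; 2× N (H2) → no; 5× c (aromatic, H1) → match; 1× C (H0) → no; 1× O (H0) → no.
That gives 5 matching atoms.

5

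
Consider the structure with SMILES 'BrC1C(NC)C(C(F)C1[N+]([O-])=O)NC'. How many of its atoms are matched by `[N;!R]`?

Check the 14 heavy atoms by environment: 5× C (in 5-ring) → no; 1× Br (acyclic) → no; 1× N (charge +1, acyclic) → match; 1× O (charge -1, acyclic) → no; 1× O (acyclic) → no; 2× N (acyclic) → match; 2× C (acyclic) → no; 1× F (acyclic) → no.
Summing the matching environments: 1 + 2 = 3 matching atoms.

3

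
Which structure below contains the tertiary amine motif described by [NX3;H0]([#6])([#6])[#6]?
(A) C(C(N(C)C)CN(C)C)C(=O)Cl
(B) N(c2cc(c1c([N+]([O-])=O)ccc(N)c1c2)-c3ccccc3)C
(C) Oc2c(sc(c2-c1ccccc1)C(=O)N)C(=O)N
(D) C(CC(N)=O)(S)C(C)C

A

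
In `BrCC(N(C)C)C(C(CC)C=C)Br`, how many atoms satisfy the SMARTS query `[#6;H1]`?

The query [#6;H1] means: any carbon bearing exactly one hydrogen.
Check the 13 heavy atoms by environment: 3× C (H2) → no; 4× C (H1) → match; 3× C (H3) → no; 2× Br (H0) → no; 1× N (H0) → no.
That gives 4 matching atoms.

4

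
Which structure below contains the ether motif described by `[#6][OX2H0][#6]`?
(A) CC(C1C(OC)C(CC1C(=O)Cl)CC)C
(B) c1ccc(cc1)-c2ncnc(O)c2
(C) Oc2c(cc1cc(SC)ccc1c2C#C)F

[#6][OX2H0][#6] describes an aliphatic oxygen bridging two carbons with no H on the oxygen (an ether).
(A) contains a methoxy ether (-OCH3), which satisfies every atom and bond constraint.
(B) has a hydroxyl group (-OH) but the oxygen has H1, not H0 bridging two carbons.
(C) has a hydroxyl group (-OH) but the oxygen has H1, not H0 bridging two carbons.
So the answer is (A).

A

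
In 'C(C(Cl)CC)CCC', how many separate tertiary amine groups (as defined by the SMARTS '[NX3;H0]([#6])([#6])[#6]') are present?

0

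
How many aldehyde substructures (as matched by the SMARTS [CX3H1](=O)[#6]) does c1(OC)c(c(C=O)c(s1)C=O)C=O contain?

3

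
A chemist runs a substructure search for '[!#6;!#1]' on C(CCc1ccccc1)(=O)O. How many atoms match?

2

The query [!#6;!#1] means: not carbon and not hydrogen — any heteroatom.
Check the 11 heavy atoms by environment: 3× C → no; 6× c (aromatic) → no; 2× O → match.
That gives 2 matching atoms.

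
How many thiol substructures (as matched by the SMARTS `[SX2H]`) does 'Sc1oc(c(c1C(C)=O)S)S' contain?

[SX2H] is the SMARTS for a thiol: an aliphatic sulfur with two connections, one being H.
The molecule carries 3 separate instances of a thiol (-SH) meeting every constraint; each maps to a distinct set of atoms, giving 3 matches.

3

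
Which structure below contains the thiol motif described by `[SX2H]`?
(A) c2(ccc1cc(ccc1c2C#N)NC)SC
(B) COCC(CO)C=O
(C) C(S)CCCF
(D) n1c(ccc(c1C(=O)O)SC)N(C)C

C

[SX2H] describes an aliphatic sulfur with two connections, one being H (a thiol).
(A) has a methylthio ether (-SCH3) but the sulfur has H0 (bonded to two carbons), not H1.
(B) has a hydroxyl group (-OH) but it is an -OH, not an -SH.
(C) contains a thiol (-SH), which satisfies every atom and bond constraint.
(D) has a methylthio ether (-SCH3) but the sulfur has H0 (bonded to two carbons), not H1.
So the answer is (C).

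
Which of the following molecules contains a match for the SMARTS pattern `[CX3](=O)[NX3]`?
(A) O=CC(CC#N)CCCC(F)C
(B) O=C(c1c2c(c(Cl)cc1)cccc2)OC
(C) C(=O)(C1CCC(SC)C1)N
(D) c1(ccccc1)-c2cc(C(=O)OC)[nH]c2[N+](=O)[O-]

[CX3](=O)[NX3] describes a carbonyl carbon bonded to a trivalent nitrogen (an amide).
(A) has a nitrile (-C#N) but the nitrile N is NX1 (triple-bonded), not NX3.
(B) has a methyl-ester group (-C(=O)OCH3) but the carbonyl is bonded to O, not to an NX3 nitrogen.
(C) contains a primary amide (-C(=O)NH2), which satisfies every atom and bond constraint.
(D) has a methyl-ester group (-C(=O)OCH3) but the carbonyl is bonded to O, not to an NX3 nitrogen.
So the answer is (C).

C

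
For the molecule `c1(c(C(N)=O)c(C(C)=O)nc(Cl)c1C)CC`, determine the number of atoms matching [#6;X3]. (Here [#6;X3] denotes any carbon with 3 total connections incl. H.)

The query [#6;X3] means: any carbon (aromatic or not) with three total connections.
Check the 16 heavy atoms by environment: 1× n (aromatic, X2) → no; 5× c (aromatic, X3) → match; 4× C (X4) → no; 2× C (X3) → match; 2× O (X1) → no; 1× N (X3) → no; 1× Cl (X1) → no.
Summing the matching environments: 5 + 2 = 7 matching atoms.

7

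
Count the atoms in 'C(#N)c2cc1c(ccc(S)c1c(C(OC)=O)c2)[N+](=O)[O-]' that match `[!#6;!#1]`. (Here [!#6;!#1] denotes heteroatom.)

7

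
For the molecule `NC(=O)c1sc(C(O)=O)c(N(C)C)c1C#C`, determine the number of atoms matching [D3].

The query [D3] means: atom with exactly three heavy-atom neighbours.
Check the 16 heavy atoms by environment: 1× s (aromatic, D2) → no; 4× c (aromatic, D3) → match; 1× N (D3) → match; 3× C (D1) → no; 2× C (D3) → match; 3× O (D1) → no; 1× N (D1) → no; 1× C (D2) → no.
Summing the matching environments: 4 + 1 + 2 = 7 matching atoms.

7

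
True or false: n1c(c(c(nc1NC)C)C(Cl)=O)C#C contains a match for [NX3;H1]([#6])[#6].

True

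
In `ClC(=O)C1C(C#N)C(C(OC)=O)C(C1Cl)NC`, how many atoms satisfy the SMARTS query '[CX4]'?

The query [CX4] means: C with X4: aliphatic carbon with exactly 4 total connections (bonds + H).
Check the 17 heavy atoms by environment: 7× C (X4) → match; 2× Cl (X1) → no; 1× C (X2) → no; 1× N (X1) → no; 2× C (X3) → no; 2× O (X1) → no; 1× O (X2) → no; 1× N (X3) → no.
That gives 7 matching atoms.

7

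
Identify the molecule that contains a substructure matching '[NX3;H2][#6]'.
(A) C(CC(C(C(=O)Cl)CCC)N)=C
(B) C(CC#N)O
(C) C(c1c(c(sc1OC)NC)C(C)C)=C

A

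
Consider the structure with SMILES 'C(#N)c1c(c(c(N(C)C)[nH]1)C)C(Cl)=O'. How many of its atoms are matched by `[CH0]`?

2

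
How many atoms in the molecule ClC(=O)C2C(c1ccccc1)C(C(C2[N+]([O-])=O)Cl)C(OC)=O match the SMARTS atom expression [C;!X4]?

2

The query [C;!X4] means: aliphatic carbon that does not have four total connections.
Check the 22 heavy atoms by environment: 6× C (X4) → no; 2× C (X3) → match; 3× O (X1) → no; 1× O (X2) → no; 6× c (aromatic, X3) → no; 1× N (charge +1, X3) → no; 1× O (charge -1, X1) → no; 2× Cl (X1) → no.
That gives 2 matching atoms.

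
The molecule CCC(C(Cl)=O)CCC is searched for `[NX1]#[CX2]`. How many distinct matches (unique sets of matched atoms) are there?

0

[NX1]#[CX2] is the SMARTS for a nitrile: a nitrogen triple-bonded to a two-connected carbon.
No fragment in the molecule satisfies every constraint, giving 0 matches.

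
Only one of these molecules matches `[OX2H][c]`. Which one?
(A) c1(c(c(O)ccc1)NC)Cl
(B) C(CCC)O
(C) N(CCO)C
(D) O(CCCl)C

[OX2H][c] describes a hydroxyl oxygen attached to an aromatic carbon (a phenol).
(A) contains a hydroxyl group (-OH), which satisfies every atom and bond constraint.
(B) has a hydroxyl group (-OH) but the -OH is on an aliphatic carbon, not an aromatic c.
(C) has a hydroxyl group (-OH) but the -OH is on an aliphatic carbon, not an aromatic c.
(D) has a methoxy ether (-OCH3) but the oxygen has H0, not H1.
So the answer is (A).

A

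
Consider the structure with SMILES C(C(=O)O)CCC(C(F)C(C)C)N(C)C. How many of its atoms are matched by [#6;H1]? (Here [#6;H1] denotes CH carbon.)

Check the 15 heavy atoms by environment: 3× C (H2) → no; 3× C (H1) → match; 4× C (H3) → no; 1× F (H0) → no; 1× N (H0) → no; 1× C (H0) → no; 1× O (H0) → no; 1× O (H1) → no.
That gives 3 matching atoms.

3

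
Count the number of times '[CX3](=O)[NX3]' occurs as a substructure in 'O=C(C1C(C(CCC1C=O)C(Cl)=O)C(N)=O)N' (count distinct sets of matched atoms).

2

[CX3](=O)[NX3] is the SMARTS for an amide: a carbonyl carbon bonded to a trivalent nitrogen.
The molecule carries 2 separate instances of a primary amide (-C(=O)NH2) meeting every constraint; each maps to a distinct set of atoms, giving 2 matches.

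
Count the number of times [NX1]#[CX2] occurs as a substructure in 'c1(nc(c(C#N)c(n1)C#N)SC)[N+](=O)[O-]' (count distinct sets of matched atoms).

2

[NX1]#[CX2] is the SMARTS for a nitrile: a nitrogen triple-bonded to a two-connected carbon.
The molecule carries 2 separate instances of a nitrile (-C#N) meeting every constraint; each maps to a distinct set of atoms, giving 2 matches.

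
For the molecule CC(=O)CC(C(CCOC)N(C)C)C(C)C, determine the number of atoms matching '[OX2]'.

The query [OX2] means: aliphatic oxygen with two total connections — ether, hydroxyl, or ester single-bond O.
Check the 16 heavy atoms by environment: 12× C (X4) → no; 1× N (X3) → no; 1× O (X2) → match; 1× C (X3) → no; 1× O (X1) → no.
That gives 1 matching atom.

1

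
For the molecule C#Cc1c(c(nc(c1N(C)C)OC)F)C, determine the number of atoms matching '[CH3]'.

Check the 15 heavy atoms by environment: 1× n (aromatic, H0) → no; 5× c (aromatic, H0) → no; 1× O (H0) → no; 4× C (H3) → match; 1× C (H0) → no; 1× C (H1) → no; 1× F (H0) → no; 1× N (H0) → no.
That gives 4 matching atoms.

4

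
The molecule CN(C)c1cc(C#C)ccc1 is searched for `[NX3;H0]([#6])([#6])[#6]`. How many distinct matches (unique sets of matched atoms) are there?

1

[NX3;H0]([#6])([#6])[#6] is the SMARTS for a tertiary amine: a trivalent nitrogen with no H, bonded to three carbons.
Exactly one fragment in the molecule meets all constraints, giving 1 match.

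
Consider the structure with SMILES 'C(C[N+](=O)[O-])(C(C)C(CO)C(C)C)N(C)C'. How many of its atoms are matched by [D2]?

2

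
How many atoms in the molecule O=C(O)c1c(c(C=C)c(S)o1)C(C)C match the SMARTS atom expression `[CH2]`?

The query [CH2] means: aliphatic carbon with exactly two hydrogens.
Check the 14 heavy atoms by environment: 1× o (aromatic, H0) → no; 4× c (aromatic, H0) → no; 2× C (H1) → no; 2× C (H3) → no; 1× C (H2) → match; 1× C (H0) → no; 1× O (H0) → no; 1× O (H1) → no; 1× S (H1) → no.
That gives 1 matching atom.

1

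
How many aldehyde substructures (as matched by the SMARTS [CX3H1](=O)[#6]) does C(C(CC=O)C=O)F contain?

2

[CX3H1](=O)[#6] is the SMARTS for an aldehyde: an sp2 carbon with one H, double-bonded to O and single-bonded to carbon.
The molecule carries 2 separate instances of an aldehyde (-CHO) meeting every constraint; each maps to a distinct set of atoms, giving 2 matches.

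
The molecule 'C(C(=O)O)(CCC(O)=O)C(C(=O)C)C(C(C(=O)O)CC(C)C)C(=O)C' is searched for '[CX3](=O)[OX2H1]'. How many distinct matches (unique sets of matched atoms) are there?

[CX3](=O)[OX2H1] is the SMARTS for a carboxylic acid: an sp2 carbon double-bonded to O and single-bonded to an -OH oxygen.
The molecule carries 3 separate instances of a carboxylic acid group (-C(=O)OH) meeting every constraint; each maps to a distinct set of atoms, giving 3 matches.

3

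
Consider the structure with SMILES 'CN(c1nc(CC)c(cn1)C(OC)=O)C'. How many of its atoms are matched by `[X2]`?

3

Check the 15 heavy atoms by environment: 2× n (aromatic, X2) → match; 4× c (aromatic, X3) → no; 5× C (X4) → no; 1× N (X3) → no; 1× C (X3) → no; 1× O (X1) → no; 1× O (X2) → match.
Summing the matching environments: 2 + 1 = 3 matching atoms.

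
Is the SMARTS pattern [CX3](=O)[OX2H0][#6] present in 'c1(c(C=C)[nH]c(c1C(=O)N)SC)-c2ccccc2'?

No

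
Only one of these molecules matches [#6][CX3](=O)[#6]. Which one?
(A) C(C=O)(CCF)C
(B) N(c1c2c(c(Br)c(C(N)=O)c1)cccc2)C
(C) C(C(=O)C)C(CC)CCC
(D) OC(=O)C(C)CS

C

[#6][CX3](=O)[#6] describes a carbonyl carbon (no H) flanked by two carbons (a ketone).
(A) has an aldehyde (-CHO) but the carbonyl carbon has H1, so it is not flanked by two carbons.
(B) has a primary amide (-C(=O)NH2) but one neighbour of the carbonyl carbon is N, not C.
(C) contains an acetyl/ketone group (-C(=O)CH3), which satisfies every atom and bond constraint.
(D) has a carboxylic acid group (-C(=O)OH) but one neighbour of the carbonyl carbon is O, not C.
So the answer is (C).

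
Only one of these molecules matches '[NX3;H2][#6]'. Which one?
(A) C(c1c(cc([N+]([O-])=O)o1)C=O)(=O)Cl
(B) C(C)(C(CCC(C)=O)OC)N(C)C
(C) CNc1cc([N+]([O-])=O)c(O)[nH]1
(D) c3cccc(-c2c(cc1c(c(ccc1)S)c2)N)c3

[NX3;H2][#6] describes a trivalent nitrogen with two H attached to carbon (a primary amine).
(A) has a nitro group (-[N+](=O)[O-]) but the nitrogen is [N+] with no H, not NX3H2.
(B) has a dimethylamino group (-N(CH3)2) but the nitrogen has H0, not H2.
(C) has a nitro group (-[N+](=O)[O-]) but the nitrogen is [N+] with no H, not NX3H2.
(D) contains a primary amino group (-NH2), which satisfies every atom and bond constraint.
So the answer is (D).

D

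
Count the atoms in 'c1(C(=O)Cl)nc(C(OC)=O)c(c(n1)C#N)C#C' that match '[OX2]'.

1

Check the 17 heavy atoms by environment: 2× n (aromatic, X2) → no; 4× c (aromatic, X3) → no; 3× C (X2) → no; 2× C (X3) → no; 2× O (X1) → no; 1× Cl (X1) → no; 1× O (X2) → match; 1× C (X4) → no; 1× N (X1) → no.
That gives 1 matching atom.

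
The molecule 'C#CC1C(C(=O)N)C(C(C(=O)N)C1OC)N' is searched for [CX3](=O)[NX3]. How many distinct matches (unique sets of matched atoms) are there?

[CX3](=O)[NX3] is the SMARTS for an amide: a carbonyl carbon bonded to a trivalent nitrogen.
The molecule carries 2 separate instances of a primary amide (-C(=O)NH2) meeting every constraint; each maps to a distinct set of atoms, giving 2 matches.

2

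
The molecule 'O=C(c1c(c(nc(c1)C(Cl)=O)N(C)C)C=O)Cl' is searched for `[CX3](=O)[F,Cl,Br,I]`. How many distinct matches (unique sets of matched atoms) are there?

2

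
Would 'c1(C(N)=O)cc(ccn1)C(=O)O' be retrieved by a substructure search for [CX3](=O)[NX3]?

Yes

The pattern [CX3](=O)[NX3] describes a carbonyl carbon bonded to a trivalent nitrogen — an amide.
The molecule carries a primary amide (-C(=O)NH2), whose atoms satisfy every constraint of the query, so the pattern matches.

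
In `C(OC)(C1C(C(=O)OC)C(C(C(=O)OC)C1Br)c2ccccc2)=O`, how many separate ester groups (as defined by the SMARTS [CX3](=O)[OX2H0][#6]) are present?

3

[CX3](=O)[OX2H0][#6] is the SMARTS for an ester: a carbonyl carbon bonded to an oxygen that is itself bonded to carbon (no H on that O).
The molecule carries 3 separate instances of a methyl-ester group (-C(=O)OCH3) meeting every constraint; each maps to a distinct set of atoms, giving 3 matches.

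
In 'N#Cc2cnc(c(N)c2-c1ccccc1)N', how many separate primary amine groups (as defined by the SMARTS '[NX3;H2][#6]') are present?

[NX3;H2][#6] is the SMARTS for a primary amine: a trivalent nitrogen with two H attached to carbon.
The molecule carries 2 separate instances of a primary amino group (-NH2) meeting every constraint; each maps to a distinct set of atoms, giving 2 matches.

2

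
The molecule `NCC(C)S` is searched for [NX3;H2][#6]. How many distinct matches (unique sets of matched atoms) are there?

1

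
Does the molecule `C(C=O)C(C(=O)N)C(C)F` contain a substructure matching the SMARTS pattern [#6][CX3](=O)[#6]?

No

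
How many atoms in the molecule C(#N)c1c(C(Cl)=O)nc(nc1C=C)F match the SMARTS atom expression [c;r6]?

4

Check the 14 heavy atoms by environment: 2× n (aromatic, in 6-ring) → no; 4× c (aromatic, in 6-ring) → match; 1× F (acyclic) → no; 4× C (acyclic) → no; 1× O (acyclic) → no; 1× Cl (acyclic) → no; 1× N (acyclic) → no.
That gives 4 matching atoms.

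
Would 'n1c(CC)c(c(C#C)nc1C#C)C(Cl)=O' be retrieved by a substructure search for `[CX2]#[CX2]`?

Yes

The pattern [CX2]#[CX2] describes a carbon-carbon triple bond — an alkyne.
The molecule carries an ethynyl group (-C#CH), whose atoms satisfy every constraint of the query, so the pattern matches.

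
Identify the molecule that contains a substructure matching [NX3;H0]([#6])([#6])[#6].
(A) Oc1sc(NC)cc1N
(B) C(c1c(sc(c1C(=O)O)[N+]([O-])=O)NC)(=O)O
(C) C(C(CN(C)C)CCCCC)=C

[NX3;H0]([#6])([#6])[#6] describes a trivalent nitrogen with no H, bonded to three carbons (a tertiary amine).
(A) has an N-methylamino group (-NHCH3) but the nitrogen still has one H (H1), not H0.
(B) has an N-methylamino group (-NHCH3) but the nitrogen still has one H (H1), not H0.
(C) contains a dimethylamino group (-N(CH3)2), which satisfies every atom and bond constraint.
So the answer is (C).

C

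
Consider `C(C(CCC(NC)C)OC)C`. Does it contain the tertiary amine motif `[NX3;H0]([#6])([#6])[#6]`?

The pattern [NX3;H0]([#6])([#6])[#6] describes a trivalent nitrogen with no H, bonded to three carbons — a tertiary amine.
The closest candidate here is an N-methylamino group (-NHCH3), but the nitrogen still has one H (H1), not H0. No other fragment satisfies the full query, so there is no match.

No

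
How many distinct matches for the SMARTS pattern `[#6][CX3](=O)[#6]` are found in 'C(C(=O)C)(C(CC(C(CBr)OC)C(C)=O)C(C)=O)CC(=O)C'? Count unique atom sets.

[#6][CX3](=O)[#6] is the SMARTS for a ketone: a carbonyl carbon (no H) flanked by two carbons.
The molecule carries 4 separate instances of an acetyl/ketone group (-C(=O)CH3) meeting every constraint; each maps to a distinct set of atoms, giving 4 matches.

4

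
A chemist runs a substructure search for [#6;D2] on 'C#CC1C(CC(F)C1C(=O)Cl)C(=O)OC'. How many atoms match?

2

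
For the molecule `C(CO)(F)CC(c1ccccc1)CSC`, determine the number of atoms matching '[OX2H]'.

1

The query [OX2H] means: aliphatic oxygen with two connections, one of which is H — an -OH oxygen.
Check the 15 heavy atoms by environment: 3× C (H2, X4) → no; 2× C (H1, X4) → no; 1× S (H0, X2) → no; 1× C (H3, X4) → no; 1× O (H1, X2) → match; 1× c (aromatic, H0, X3) → no; 5× c (aromatic, H1, X3) → no; 1× F (H0, X1) → no.
That gives 1 matching atom.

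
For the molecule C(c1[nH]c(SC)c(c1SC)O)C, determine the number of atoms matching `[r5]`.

5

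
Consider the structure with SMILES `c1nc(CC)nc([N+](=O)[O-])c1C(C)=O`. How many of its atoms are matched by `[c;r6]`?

The query [c;r6] means: aromatic carbon that belongs to a six-membered ring.
Check the 14 heavy atoms by environment: 2× n (aromatic, in 6-ring) → no; 4× c (aromatic, in 6-ring) → match; 4× C (acyclic) → no; 1× N (charge +1, acyclic) → no; 1× O (charge -1, acyclic) → no; 2× O (acyclic) → no.
That gives 4 matching atoms.

4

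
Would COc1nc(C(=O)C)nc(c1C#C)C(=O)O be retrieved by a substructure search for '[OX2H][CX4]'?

No

The pattern [OX2H][CX4] describes a hydroxyl oxygen bound to an sp3 (X4) carbon — an aliphatic alcohol.
The closest candidate here is a carboxylic acid group (-C(=O)OH), but the -OH is on a CX3 carbonyl carbon, not a CX4 carbon. No other fragment satisfies the full query, so there is no match.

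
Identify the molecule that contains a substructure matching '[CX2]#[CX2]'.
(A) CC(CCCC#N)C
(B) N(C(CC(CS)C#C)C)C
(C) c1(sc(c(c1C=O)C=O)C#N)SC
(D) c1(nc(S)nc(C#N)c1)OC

B

[CX2]#[CX2] describes a carbon-carbon triple bond (an alkyne).
(A) has a nitrile (-C#N) but the triple bond is C#N, not C#C.
(B) contains an ethynyl group (-C#CH), which satisfies every atom and bond constraint.
(C) has a nitrile (-C#N) but the triple bond is C#N, not C#C.
(D) has a nitrile (-C#N) but the triple bond is C#N, not C#C.
So the answer is (B).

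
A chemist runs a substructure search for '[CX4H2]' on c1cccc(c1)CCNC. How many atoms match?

2

The query [CX4H2] means: sp3 carbon (X4) with exactly two hydrogens.
Check the 10 heavy atoms by environment: 2× C (H2, X4) → match; 1× c (aromatic, H0, X3) → no; 5× c (aromatic, H1, X3) → no; 1× N (H1, X3) → no; 1× C (H3, X4) → no.
That gives 2 matching atoms.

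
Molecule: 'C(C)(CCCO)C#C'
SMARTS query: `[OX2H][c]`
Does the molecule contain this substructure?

No

The pattern [OX2H][c] describes a hydroxyl oxygen attached to an aromatic carbon — a phenol.
The closest candidate here is a hydroxyl group (-OH), but the -OH is on an aliphatic carbon, not an aromatic c. No other fragment satisfies the full query, so there is no match.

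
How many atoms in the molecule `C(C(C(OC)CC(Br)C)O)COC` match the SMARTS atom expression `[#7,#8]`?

The query [#7,#8] means: nitrogen or oxygen (comma = OR).
Check the 13 heavy atoms by environment: 9× C → no; 1× Br → no; 3× O → match.
That gives 3 matching atoms.

3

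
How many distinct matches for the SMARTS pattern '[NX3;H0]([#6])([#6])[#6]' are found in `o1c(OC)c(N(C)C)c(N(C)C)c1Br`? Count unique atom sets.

2

[NX3;H0]([#6])([#6])[#6] is the SMARTS for a tertiary amine: a trivalent nitrogen with no H, bonded to three carbons.
The molecule carries 2 separate instances of a dimethylamino group (-N(CH3)2) meeting every constraint; each maps to a distinct set of atoms, giving 2 matches.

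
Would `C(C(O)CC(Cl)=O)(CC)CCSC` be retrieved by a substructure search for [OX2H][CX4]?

The pattern [OX2H][CX4] describes a hydroxyl oxygen bound to an sp3 (X4) carbon — an aliphatic alcohol.
The molecule carries a hydroxyl group (-OH), whose atoms satisfy every constraint of the query, so the pattern matches.

Yes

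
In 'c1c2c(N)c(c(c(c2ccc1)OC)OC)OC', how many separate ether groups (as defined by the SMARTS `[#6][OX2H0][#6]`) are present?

3

[#6][OX2H0][#6] is the SMARTS for an ether: an aliphatic oxygen bridging two carbons with no H on the oxygen.
The molecule carries 3 separate instances of a methoxy ether (-OCH3) meeting every constraint; each maps to a distinct set of atoms, giving 3 matches.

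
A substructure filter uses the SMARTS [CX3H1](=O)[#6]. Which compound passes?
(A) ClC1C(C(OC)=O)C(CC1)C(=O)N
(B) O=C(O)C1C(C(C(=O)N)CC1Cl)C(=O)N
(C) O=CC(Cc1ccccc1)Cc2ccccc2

[CX3H1](=O)[#6] describes an sp2 carbon with one H, double-bonded to O and single-bonded to carbon (an aldehyde).
(A) has a methyl-ester group (-C(=O)OCH3) but the carbonyl carbon has H0, not H1.
(B) has a carboxylic acid group (-C(=O)OH) but the carbonyl carbon has H0 and is bonded to O, not H1.
(C) contains an aldehyde (-CHO), which satisfies every atom and bond constraint.
So the answer is (C).

C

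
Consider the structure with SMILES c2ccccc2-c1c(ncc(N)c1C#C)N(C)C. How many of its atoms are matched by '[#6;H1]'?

7

The query [#6;H1] means: any carbon bearing exactly one hydrogen.
Check the 18 heavy atoms by environment: 1× n (aromatic, H0) → no; 6× c (aromatic, H1) → match; 5× c (aromatic, H0) → no; 1× C (H0) → no; 1× C (H1) → match; 1× N (H2) → no; 1× N (H0) → no; 2× C (H3) → no.
Summing the matching environments: 6 + 1 = 7 matching atoms.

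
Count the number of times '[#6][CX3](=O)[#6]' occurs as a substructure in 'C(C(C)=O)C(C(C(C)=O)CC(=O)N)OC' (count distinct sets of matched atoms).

2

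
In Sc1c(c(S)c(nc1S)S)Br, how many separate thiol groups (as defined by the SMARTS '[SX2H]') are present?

[SX2H] is the SMARTS for a thiol: an aliphatic sulfur with two connections, one being H.
The molecule carries 4 separate instances of a thiol (-SH) meeting every constraint; each maps to a distinct set of atoms, giving 4 matches.

4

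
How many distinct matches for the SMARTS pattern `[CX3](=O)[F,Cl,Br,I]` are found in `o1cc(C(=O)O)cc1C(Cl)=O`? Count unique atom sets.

1

[CX3](=O)[F,Cl,Br,I] is the SMARTS for an acyl halide: a carbonyl carbon bonded to a halogen.
Exactly one fragment in the molecule meets all constraints, giving 1 match.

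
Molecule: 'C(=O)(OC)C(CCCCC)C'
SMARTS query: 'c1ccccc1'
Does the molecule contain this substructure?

The pattern c1ccccc1 describes six aromatic carbons in a ring — a benzene ring.
The closest candidate here is a methyl group (-CH3), but no six-membered all-carbon aromatic ring is present. No other fragment satisfies the full query, so there is no match.

No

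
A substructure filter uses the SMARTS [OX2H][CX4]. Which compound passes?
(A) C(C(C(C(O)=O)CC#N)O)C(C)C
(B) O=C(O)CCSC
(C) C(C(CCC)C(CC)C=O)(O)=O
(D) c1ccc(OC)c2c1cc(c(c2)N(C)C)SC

A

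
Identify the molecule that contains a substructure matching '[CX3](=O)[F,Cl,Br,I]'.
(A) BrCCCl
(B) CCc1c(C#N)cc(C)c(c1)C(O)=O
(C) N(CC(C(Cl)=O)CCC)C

C

[CX3](=O)[F,Cl,Br,I] describes a carbonyl carbon bonded to a halogen (an acyl halide).
(A) has a chloro substituent but the Cl is not on a carbonyl carbon.
(B) has a carboxylic acid group (-C(=O)OH) but the carbonyl is bonded to -OH, not to a halogen.
(C) contains an acyl chloride (-C(=O)Cl), which satisfies every atom and bond constraint.
So the answer is (C).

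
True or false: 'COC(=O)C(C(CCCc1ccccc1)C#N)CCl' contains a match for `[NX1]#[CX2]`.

The pattern [NX1]#[CX2] describes a nitrogen triple-bonded to a two-connected carbon — a nitrile.
The molecule carries a nitrile (-C#N), whose atoms satisfy every constraint of the query, so the pattern matches.

True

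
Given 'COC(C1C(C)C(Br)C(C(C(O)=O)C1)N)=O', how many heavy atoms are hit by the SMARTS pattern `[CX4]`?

8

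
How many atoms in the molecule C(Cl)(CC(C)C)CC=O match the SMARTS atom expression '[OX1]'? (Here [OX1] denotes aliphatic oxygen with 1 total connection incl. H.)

1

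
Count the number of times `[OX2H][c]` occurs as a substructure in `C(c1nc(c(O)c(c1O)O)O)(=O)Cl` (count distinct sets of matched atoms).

[OX2H][c] is the SMARTS for a phenol: a hydroxyl oxygen attached to an aromatic carbon.
The molecule carries 4 separate instances of a hydroxyl group (-OH) meeting every constraint; each maps to a distinct set of atoms, giving 4 matches.

4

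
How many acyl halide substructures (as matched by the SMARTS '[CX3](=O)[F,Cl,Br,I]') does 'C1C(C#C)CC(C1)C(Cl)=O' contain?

[CX3](=O)[F,Cl,Br,I] is the SMARTS for an acyl halide: a carbonyl carbon bonded to a halogen.
Exactly one fragment in the molecule meets all constraints, giving 1 match.

1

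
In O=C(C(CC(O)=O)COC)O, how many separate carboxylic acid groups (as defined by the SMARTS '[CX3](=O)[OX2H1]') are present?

[CX3](=O)[OX2H1] is the SMARTS for a carboxylic acid: an sp2 carbon double-bonded to O and single-bonded to an -OH oxygen.
The molecule carries 2 separate instances of a carboxylic acid group (-C(=O)OH) meeting every constraint; each maps to a distinct set of atoms, giving 2 matches.

2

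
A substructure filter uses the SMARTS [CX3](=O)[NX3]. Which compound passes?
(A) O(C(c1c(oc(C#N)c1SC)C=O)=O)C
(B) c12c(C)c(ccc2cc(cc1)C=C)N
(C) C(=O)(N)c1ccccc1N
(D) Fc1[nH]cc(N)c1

[CX3](=O)[NX3] describes a carbonyl carbon bonded to a trivalent nitrogen (an amide).
(A) has a nitrile (-C#N) but the nitrile N is NX1 (triple-bonded), not NX3.
(B) has a primary amino group (-NH2) but the -NH2 is not attached to a carbonyl carbon.
(C) contains a primary amide (-C(=O)NH2), which satisfies every atom and bond constraint.
(D) has a primary amino group (-NH2) but the -NH2 is not attached to a carbonyl carbon.
So the answer is (C).

C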